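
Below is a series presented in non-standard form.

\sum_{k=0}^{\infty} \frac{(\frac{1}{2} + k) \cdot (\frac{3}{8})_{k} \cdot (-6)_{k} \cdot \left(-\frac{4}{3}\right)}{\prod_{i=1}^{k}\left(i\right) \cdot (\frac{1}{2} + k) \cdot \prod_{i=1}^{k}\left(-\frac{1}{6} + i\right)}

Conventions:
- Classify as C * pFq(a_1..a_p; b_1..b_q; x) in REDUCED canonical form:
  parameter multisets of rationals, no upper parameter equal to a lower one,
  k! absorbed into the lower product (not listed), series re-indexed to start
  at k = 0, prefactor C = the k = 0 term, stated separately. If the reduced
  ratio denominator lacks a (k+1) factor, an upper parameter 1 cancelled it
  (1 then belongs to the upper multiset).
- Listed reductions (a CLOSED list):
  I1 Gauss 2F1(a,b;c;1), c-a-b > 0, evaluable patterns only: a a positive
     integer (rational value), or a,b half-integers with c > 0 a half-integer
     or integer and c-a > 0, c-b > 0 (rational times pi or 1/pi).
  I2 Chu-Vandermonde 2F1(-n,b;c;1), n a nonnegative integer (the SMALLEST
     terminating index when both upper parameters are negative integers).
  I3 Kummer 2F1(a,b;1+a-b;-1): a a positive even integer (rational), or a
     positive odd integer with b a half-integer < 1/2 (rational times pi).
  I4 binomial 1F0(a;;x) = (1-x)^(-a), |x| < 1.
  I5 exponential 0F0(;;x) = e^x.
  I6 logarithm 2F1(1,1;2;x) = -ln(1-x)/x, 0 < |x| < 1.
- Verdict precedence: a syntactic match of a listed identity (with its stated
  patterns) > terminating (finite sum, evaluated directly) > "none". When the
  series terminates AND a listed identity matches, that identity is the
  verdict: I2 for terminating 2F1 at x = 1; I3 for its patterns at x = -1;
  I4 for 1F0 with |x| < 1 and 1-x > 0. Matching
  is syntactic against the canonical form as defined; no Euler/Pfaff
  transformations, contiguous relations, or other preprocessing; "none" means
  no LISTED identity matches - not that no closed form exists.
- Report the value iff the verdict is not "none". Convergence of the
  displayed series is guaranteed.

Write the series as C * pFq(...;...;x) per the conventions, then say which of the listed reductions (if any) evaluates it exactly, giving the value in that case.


Prefactor -\frac{4}{3}, argument 1: 2F1 with upper {-6, \frac{3}{8}} over lower {\frac{5}{6}}. Verdict: this is the Chu-Vandermonde identity I2 (terminating 2F1 at x = 1 with n = 6, b = 3/8, c = \frac{5}{6}). Value: -\frac{68641249}{174167040}.

Key observation: x = 1 and the product of the first k integers (C = -4/3, x = 1) is k!.
Step ratio: r(k) = 1 * (k-6) (k+\frac{3}{8}) / [(k+\frac{5}{6}) (k+1)] - poly over poly, x = 1 from leading terms; C = -\frac{4}{3} at k = 0.


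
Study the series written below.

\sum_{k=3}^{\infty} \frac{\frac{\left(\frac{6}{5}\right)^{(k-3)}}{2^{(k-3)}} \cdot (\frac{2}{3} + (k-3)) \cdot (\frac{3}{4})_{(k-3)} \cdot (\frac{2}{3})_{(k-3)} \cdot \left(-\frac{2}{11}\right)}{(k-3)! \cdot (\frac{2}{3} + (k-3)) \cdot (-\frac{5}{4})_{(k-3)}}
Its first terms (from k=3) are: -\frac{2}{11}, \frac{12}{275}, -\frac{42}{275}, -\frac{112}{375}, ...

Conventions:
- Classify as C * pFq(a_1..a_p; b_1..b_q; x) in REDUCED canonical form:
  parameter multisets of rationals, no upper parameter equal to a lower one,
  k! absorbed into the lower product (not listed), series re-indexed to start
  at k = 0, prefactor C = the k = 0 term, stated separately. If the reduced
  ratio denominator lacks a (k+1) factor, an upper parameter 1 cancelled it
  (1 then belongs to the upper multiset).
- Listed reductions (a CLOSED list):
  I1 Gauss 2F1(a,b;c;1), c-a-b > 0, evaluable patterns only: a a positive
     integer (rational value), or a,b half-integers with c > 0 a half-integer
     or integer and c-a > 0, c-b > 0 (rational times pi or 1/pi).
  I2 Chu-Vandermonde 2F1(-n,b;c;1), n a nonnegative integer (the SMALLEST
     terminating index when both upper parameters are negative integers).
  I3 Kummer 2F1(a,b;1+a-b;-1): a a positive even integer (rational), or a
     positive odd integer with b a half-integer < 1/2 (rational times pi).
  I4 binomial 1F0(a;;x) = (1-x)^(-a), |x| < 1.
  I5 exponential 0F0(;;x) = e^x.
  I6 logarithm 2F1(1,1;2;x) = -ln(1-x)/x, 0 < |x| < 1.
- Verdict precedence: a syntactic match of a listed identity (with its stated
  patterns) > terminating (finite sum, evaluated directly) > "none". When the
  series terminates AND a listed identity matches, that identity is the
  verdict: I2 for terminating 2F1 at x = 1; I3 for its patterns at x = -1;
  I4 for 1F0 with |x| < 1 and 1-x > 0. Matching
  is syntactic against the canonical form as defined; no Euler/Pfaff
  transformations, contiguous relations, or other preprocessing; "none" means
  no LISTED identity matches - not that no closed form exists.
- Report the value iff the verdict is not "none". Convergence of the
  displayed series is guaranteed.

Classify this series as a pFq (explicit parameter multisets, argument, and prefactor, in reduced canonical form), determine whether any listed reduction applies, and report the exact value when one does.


This is -\frac{2}{11} * 2F1(\frac{2}{3}, \frac{3}{4}; -\frac{5}{4}; \frac{3}{5}) in reduced canonical form. Verdict: none here - no I1-I6 shape fits x = \frac{3}{5} with lower {-\frac{5}{4}}.

Key observation: with t_0 = -\frac{2}{11}, k + 2/3 divides numerator and denominator alike; C = -2/11 after cancelling.
Term ratio: r(k) = \frac{3}{5} * (k+\frac{2}{3}) (k+\frac{3}{4}) / [(k-\frac{5}{4}) (k+1)] - rational in k. x = \frac{3}{5}; t_0 = -\frac{2}{11}; negate the roots.


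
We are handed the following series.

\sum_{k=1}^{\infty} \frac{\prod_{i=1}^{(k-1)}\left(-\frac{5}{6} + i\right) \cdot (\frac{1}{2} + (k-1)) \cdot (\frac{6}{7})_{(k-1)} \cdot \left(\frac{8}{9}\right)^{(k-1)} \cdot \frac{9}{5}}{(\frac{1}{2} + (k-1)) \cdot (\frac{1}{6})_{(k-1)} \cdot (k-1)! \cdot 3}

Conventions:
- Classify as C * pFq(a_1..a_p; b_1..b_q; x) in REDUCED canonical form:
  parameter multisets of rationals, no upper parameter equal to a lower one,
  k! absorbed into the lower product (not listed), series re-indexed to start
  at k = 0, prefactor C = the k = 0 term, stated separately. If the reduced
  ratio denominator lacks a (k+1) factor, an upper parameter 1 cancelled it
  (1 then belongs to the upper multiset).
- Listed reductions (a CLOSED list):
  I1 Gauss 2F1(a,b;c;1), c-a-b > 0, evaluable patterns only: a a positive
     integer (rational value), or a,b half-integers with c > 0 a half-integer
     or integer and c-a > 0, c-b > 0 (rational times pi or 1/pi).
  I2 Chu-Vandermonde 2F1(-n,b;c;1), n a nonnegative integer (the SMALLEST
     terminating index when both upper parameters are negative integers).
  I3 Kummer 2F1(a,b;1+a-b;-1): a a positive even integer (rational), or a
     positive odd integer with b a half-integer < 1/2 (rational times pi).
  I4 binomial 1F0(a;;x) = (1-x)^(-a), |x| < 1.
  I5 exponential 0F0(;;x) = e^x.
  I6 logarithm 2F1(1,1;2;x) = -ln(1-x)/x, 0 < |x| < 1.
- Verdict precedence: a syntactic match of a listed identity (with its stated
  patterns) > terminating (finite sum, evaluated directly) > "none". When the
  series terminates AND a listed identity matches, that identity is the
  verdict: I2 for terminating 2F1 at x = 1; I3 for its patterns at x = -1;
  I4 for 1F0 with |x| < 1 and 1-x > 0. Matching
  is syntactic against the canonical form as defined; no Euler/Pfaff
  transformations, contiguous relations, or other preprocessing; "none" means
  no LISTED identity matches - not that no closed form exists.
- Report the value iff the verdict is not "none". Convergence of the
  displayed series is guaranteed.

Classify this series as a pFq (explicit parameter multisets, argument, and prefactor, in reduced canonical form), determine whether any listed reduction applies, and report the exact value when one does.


Structural cue: x = \frac{8}{9} and the constant factors (prefactor 3/5) combine into one prefactor.
Adjacent-term ratio: r(k) = \frac{8}{9} * (k+\frac{6}{7}) / [(k+1)] - poly over poly, x = \frac{8}{9} from leading terms; C = \frac{3}{5} at k = 0.

At argument \frac{8}{9}: a 1F0 with upper {\frac{6}{7}}, lower {-}, scaled by C = \frac{3}{5}. Verdict: binomial (I4) applies (the 1F0 binomial series: exponent -6/7, x = \frac{8}{9}). Exact value: \frac{3}{5} \cdot \left(\frac{1}{9}\right)^{-\frac{6}{7}}.


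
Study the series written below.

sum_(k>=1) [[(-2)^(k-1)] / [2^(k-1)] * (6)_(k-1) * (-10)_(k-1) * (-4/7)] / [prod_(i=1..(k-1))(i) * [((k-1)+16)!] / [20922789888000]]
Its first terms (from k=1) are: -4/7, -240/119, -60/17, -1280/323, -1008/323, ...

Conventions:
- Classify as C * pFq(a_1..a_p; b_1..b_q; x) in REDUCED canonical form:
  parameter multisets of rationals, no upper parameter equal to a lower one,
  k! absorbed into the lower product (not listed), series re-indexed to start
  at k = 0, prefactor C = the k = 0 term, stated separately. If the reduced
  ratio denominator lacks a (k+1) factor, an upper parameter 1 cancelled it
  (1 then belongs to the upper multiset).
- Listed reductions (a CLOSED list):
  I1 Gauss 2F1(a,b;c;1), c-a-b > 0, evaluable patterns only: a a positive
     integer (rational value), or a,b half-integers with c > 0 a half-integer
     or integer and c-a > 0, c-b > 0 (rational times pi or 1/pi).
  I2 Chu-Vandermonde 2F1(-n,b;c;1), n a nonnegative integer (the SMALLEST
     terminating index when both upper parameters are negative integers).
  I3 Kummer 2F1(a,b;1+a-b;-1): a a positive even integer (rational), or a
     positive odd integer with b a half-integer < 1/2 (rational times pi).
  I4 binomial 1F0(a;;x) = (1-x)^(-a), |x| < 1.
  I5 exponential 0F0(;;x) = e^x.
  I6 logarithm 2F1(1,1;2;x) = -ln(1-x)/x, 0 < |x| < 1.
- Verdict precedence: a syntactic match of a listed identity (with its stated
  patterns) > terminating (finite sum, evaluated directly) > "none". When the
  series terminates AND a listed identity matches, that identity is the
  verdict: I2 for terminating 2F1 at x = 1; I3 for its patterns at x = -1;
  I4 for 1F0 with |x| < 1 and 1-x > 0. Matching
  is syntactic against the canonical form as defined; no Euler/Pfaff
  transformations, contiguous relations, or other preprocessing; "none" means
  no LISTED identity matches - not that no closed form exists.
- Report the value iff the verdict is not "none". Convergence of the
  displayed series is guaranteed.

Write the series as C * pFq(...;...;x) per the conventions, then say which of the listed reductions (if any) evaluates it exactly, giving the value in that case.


Classification (C = -4/7): 2F1 with upper {-10, 6}, lower {17}, argument x = -1. Verdict: Kummer (I3) applies (x = -1; c = 17 equals 1+a-b for upper {-10, 6}: listed pattern). Hence: -16.

Key observation: t_0 = -4/7 here, and the two k-th powers (C = -4/7, x = -1) combine into one argument.
Adjacent-term ratio: r(k) = (-1) * (k-10) (k+6) / [(k+17) (k+1)] - poly over poly, x = (-1) from leading terms; C = -4/7 at k = 0.


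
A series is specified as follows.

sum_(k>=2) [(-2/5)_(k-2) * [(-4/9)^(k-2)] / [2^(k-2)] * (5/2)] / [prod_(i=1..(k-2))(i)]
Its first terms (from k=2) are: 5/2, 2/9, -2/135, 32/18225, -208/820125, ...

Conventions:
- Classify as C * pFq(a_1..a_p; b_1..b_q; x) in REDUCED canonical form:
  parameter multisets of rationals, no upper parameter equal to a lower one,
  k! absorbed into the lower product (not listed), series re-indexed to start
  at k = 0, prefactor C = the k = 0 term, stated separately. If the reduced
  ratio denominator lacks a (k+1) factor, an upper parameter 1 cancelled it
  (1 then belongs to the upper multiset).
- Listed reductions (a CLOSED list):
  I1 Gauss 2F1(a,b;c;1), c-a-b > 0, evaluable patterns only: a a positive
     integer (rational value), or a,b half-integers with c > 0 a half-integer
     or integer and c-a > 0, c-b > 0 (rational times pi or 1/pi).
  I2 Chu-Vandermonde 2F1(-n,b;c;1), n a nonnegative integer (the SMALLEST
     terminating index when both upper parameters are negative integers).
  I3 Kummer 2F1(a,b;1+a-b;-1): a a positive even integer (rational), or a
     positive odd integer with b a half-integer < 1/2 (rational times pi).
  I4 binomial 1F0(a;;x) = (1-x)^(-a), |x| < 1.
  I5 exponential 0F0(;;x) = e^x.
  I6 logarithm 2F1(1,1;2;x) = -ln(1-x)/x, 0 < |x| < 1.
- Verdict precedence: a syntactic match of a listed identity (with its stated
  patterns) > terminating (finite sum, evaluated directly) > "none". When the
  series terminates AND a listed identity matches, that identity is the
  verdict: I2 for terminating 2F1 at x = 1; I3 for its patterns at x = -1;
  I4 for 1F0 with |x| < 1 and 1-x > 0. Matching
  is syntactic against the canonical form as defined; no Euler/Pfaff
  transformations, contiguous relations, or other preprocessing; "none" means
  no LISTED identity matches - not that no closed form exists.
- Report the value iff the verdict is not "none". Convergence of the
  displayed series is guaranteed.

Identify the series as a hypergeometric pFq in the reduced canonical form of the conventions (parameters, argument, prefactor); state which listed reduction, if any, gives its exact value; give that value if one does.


x = -2/9 here; the reduced form reads 1F0, upper {-2/5}, lower {-}, C = 5/2. Verdict: this is the binomial series (I4) (the 1F0 binomial series: exponent 2/5, x = -2/9). Exact value: (5/2) * (11/9)^(2/5).

Structural cue: t_0 being 5/2, the two k-th powers (C = 5/2, x = -2/9) combine into one argument.
Adjacent-term ratio: r(k) = (-2/9) * (k-2/5) / [(k+1)] - rational; roots negated = parameters, x = (-2/9), C = 5/2.


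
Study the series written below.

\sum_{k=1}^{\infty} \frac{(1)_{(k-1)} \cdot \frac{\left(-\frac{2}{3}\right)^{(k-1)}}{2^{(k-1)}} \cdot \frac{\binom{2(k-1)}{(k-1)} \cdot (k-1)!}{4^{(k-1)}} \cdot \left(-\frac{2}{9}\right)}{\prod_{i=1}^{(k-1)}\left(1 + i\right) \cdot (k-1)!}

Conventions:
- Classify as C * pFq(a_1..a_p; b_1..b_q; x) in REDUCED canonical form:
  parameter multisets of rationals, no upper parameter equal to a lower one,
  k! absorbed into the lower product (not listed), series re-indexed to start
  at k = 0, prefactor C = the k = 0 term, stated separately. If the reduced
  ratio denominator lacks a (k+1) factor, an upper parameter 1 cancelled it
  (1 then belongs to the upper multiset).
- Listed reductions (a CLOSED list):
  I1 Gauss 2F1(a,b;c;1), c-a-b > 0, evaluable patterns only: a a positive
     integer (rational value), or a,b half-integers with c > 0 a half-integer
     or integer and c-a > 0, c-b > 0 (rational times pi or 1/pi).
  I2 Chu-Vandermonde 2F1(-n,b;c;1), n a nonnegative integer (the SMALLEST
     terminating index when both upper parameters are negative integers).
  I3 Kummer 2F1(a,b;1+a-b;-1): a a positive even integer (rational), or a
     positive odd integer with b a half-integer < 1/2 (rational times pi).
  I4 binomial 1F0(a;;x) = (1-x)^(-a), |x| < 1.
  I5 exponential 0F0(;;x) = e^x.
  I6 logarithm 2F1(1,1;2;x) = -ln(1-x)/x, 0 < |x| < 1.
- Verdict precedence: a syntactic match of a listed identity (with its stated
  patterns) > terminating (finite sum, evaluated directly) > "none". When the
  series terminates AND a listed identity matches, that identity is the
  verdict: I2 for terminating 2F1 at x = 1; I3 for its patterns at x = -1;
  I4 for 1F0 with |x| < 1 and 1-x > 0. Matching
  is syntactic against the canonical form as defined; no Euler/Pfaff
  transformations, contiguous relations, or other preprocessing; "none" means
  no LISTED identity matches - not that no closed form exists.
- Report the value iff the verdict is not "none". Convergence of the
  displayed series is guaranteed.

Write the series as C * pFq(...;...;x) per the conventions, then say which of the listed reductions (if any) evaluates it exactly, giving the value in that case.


Reduced: x = -\frac{1}{3}, 2F1, upper = {\frac{1}{2}, 1}, lower = {2}, C = -\frac{2}{9}. Verdict: none - this 2F1 at x = -\frac{1}{3} matches no listed pattern, and upper {\frac{1}{2}, 1} holds no stopper.

The tell: t_0 = -\frac{2}{9} here, and the lower running product (prefactor -2/9) is a rising factorial.
Term ratio: r(k) = -\frac{1}{3} * (k+\frac{1}{2}) (k+1) / [(k+2) (k+1)] - rational; roots negated = parameters, x = -\frac{1}{3}, C = -\frac{2}{9}.


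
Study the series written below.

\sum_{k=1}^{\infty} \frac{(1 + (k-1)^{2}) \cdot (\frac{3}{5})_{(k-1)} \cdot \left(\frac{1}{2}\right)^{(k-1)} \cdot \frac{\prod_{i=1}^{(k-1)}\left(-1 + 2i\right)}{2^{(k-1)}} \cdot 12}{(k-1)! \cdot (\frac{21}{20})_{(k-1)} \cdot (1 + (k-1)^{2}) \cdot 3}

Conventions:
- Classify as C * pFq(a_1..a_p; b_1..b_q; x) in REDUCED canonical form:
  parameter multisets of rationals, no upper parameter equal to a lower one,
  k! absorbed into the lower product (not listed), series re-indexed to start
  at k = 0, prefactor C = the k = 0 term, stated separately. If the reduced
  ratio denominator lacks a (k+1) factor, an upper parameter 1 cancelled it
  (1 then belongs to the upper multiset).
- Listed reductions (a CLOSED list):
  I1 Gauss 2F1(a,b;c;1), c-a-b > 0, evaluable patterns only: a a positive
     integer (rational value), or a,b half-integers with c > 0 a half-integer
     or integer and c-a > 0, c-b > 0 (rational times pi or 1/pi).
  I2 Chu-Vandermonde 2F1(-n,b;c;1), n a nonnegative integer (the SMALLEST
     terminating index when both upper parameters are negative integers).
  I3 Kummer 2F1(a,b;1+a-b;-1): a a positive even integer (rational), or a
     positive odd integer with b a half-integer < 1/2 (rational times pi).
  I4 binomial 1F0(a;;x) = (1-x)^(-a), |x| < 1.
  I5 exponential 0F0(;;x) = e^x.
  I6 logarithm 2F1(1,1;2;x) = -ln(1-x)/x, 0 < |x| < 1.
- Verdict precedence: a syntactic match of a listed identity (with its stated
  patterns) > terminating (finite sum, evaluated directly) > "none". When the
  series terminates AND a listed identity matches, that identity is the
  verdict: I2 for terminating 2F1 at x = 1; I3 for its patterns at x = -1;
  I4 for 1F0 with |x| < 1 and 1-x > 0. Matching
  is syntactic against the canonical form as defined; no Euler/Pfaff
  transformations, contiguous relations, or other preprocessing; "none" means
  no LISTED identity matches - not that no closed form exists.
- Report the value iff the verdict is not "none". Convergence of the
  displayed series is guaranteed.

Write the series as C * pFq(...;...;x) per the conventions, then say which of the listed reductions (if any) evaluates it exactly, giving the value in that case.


The tell: t_0 = 4 here, and the constant factors (C = 4, x = 1/2) combine into one prefactor.
Consecutive-term ratio: r(k) = \frac{1}{2} * (k+\frac{1}{2}) (k+\frac{3}{5}) / [(k+\frac{21}{20}) (k+1)] - rational in k. x = \frac{1}{2}; t_0 = 4; negate the roots.

x = \frac{1}{2} here; the reduced form reads 2F1, upper {\frac{1}{2}, \frac{3}{5}}, lower {\frac{21}{20}}, C = 4. Verdict: none. Every listed pattern misses the 2F1 form at \frac{1}{2}, upper {\frac{1}{2}, \frac{3}{5}}.


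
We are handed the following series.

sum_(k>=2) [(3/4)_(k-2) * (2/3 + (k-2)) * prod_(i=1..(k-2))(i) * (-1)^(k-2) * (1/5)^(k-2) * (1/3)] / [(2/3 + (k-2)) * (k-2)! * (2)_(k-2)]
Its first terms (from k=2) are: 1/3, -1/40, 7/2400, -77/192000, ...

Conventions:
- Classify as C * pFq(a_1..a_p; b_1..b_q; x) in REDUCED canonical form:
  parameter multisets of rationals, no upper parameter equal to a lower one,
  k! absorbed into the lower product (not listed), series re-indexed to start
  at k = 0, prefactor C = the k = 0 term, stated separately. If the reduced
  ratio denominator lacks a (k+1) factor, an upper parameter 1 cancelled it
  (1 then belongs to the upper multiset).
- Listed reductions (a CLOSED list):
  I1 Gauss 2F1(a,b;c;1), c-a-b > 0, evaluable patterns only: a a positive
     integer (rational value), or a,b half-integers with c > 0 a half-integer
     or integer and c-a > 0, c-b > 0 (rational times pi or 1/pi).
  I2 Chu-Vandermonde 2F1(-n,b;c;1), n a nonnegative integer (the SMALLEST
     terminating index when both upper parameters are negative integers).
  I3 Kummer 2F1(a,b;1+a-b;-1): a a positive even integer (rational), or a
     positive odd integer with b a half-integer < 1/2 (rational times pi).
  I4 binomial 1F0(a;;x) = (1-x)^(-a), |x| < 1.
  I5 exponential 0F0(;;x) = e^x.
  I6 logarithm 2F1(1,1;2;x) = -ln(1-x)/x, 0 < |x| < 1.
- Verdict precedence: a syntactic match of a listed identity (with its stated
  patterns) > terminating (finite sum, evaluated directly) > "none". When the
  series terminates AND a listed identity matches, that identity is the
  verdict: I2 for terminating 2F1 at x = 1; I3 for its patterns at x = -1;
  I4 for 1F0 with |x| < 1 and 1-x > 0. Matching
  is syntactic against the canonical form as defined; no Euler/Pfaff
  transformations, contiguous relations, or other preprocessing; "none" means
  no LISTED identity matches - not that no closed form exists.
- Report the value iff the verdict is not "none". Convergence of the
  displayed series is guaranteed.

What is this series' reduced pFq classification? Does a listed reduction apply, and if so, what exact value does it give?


This is 1/3 * 2F1(3/4, 1; 2; -1/5) in reduced canonical form. Verdict: none - at argument -1/5 the multisets {3/4, 1} ; {2} match no listed identity.

The tell: with t_0 = 1/3, the running product (C = 1/3) telescopes to a rising factorial.
Ratio: r(k) = (-1/5) * (k+3/4) (k+1) / [(k+2) (k+1)] ; factor over Q: parameters, x = (-1/5), and C = 1/3.


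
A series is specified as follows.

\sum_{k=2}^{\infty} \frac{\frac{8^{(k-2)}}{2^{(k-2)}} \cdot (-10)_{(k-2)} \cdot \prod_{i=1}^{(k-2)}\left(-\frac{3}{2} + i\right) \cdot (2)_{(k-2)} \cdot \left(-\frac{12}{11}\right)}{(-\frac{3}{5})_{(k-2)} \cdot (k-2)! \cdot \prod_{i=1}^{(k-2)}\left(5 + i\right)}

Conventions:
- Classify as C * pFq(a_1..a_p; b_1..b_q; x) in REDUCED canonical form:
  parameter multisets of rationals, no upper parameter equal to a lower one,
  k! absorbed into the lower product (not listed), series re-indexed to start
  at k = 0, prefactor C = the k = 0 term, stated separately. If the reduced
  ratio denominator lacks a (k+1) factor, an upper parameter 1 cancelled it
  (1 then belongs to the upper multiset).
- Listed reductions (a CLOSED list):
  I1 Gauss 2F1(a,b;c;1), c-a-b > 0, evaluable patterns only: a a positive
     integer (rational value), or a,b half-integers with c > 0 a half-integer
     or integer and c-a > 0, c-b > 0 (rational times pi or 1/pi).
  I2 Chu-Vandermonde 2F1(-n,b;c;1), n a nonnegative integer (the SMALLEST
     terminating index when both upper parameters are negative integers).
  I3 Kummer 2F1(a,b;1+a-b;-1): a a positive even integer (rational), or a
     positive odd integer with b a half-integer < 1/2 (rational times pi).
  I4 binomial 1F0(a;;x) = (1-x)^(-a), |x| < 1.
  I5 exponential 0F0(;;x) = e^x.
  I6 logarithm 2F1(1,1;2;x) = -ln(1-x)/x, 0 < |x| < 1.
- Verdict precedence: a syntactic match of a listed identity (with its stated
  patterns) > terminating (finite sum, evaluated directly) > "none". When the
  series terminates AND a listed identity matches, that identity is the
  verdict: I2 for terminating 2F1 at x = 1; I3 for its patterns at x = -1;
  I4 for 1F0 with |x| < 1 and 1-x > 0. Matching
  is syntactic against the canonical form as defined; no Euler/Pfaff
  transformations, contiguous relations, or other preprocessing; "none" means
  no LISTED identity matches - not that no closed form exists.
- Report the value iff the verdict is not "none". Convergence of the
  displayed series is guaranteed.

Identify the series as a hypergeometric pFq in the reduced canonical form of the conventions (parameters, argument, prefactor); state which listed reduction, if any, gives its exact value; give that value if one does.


Canonical form: C = -\frac{12}{11} times 3F2 with upper {-10, -\frac{1}{2}, 2}, lower {-\frac{3}{5}, 6}, x = 4. Verdict: terminating. With -10 upstairs the series is a 11-term polynomial sum; evaluated term by term. Value: -\frac{41229421378}{369204759}.

Key step: t_0 being -\frac{12}{11}, the running product (C = -12/11) telescopes to a rising factorial.
Ratio: r(k) = 4 * (k-10) (k-\frac{1}{2}) (k+2) / [(k-\frac{3}{5}) (k+6) (k+1)] - rational; roots negated = parameters, x = 4, C = -\frac{12}{11}.


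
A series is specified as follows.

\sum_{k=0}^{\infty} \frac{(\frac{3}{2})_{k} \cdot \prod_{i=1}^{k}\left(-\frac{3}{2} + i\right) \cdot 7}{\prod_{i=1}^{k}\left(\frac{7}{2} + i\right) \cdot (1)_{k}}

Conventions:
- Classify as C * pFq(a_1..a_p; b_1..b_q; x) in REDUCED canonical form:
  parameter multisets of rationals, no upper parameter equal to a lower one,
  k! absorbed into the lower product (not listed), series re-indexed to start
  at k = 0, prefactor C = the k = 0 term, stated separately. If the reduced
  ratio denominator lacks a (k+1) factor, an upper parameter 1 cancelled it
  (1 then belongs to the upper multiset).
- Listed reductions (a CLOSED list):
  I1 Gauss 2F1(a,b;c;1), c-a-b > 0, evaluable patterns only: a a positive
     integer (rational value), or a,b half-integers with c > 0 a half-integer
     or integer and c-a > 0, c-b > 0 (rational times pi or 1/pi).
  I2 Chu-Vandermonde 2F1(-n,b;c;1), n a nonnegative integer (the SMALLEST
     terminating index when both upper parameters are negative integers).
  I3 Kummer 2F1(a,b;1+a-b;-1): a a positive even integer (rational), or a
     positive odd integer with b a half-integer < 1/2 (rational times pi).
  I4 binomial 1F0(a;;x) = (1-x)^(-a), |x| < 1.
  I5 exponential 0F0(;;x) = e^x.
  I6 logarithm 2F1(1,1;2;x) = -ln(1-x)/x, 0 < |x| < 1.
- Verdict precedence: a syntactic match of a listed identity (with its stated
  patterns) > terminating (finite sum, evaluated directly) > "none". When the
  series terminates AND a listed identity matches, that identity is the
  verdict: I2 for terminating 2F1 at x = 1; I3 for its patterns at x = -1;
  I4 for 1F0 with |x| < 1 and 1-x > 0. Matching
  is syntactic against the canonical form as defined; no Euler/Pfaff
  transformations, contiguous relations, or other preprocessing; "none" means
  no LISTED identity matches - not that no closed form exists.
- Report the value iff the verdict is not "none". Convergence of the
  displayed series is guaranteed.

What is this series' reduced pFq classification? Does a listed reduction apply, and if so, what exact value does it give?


Classification (C = 7): 2F1 with upper {-\frac{1}{2}, \frac{3}{2}}, lower {\frac{9}{2}}, argument x = 1. Verdict at x = 1: Gauss (I1, half-integer pattern) matches (x = 1; upper {-\frac{1}{2}, \frac{3}{2}} half-integers, c = \frac{9}{2} in the evaluable pattern). Value: \frac{3675}{2048} \cdot \pi.

Structural cue: with t_0 = 7, the running product (C = 7, x = 1) telescopes to a rising factorial.
Consecutive-term ratio: r(k) = 1 * (k-\frac{1}{2}) (k+\frac{3}{2}) / [(k+\frac{9}{2}) (k+1)] - poly over poly, x = 1 from leading terms; C = 7 at k = 0.


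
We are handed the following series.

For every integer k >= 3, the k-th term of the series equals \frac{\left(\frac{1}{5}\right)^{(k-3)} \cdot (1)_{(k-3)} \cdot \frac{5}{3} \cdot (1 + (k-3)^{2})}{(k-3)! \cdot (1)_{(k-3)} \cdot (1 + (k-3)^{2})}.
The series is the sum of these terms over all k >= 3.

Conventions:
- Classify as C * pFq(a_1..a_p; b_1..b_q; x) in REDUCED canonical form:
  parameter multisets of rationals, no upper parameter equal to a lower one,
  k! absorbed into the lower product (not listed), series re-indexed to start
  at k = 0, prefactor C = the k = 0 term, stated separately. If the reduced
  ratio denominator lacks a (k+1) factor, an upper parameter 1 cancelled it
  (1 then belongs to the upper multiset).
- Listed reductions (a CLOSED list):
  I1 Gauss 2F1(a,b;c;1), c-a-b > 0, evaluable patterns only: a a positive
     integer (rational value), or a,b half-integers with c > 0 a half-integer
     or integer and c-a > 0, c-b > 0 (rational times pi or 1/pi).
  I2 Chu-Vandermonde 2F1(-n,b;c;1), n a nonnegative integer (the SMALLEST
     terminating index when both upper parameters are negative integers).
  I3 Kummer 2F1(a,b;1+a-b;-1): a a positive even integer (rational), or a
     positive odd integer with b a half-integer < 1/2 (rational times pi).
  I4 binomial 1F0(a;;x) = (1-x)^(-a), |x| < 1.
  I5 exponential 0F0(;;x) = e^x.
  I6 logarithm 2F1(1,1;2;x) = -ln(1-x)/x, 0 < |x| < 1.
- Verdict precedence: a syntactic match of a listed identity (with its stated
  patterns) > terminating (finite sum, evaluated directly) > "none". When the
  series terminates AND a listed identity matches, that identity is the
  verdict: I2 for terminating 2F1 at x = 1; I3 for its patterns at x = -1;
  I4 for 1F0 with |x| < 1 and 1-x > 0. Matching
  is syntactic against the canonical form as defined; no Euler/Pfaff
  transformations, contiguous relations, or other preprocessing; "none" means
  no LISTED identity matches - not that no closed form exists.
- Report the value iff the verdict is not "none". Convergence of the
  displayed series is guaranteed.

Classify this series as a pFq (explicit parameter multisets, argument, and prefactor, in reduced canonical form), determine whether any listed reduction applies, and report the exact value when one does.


Key step: x = \frac{1}{5} and the factor k^2 + 1 cancels (top and bottom), leaving prefactor 5/3.
Step ratio: r(k) = \frac{1}{5} * 1 / [(k+1)] ; factor over Q: parameters, x = \frac{1}{5}, and C = \frac{5}{3}.

Canonical form: C = \frac{5}{3} times 0F0 with upper {-}, lower {-}, x = \frac{1}{5}. Verdict: exponential (I5) fires (the 0F0 exponential series at x = \frac{1}{5}). Sum: \frac{5}{3} \cdot e^{\frac{1}{5}}.


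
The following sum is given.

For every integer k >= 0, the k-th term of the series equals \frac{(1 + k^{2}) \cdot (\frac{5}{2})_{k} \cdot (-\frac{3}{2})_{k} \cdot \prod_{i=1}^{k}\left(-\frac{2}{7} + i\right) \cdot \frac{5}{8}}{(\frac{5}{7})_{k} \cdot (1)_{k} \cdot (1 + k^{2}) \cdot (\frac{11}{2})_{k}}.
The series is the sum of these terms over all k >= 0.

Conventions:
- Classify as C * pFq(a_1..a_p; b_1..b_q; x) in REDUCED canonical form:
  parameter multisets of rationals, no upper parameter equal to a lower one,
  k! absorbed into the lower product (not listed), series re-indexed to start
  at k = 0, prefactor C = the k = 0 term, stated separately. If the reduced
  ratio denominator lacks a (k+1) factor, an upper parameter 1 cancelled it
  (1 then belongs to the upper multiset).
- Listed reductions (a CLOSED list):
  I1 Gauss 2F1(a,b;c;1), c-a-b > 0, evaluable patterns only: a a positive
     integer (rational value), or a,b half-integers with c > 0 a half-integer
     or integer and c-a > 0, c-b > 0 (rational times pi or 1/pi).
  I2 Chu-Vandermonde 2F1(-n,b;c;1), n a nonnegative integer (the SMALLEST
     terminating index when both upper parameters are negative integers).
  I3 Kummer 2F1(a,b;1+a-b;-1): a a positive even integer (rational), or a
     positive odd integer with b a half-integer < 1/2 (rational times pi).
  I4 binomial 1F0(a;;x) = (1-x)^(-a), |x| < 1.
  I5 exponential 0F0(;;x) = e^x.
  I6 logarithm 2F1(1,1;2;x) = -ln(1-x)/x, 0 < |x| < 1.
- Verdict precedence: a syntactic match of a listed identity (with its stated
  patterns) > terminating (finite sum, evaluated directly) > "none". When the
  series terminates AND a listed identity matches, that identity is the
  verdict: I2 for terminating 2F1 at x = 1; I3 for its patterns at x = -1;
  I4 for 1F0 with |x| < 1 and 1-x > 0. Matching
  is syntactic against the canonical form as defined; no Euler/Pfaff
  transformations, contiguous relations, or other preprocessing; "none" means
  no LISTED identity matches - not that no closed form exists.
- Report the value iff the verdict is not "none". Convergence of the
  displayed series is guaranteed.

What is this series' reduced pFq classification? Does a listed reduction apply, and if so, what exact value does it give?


Prefactor \frac{5}{8}, argument 1: 2F1 with upper {-\frac{3}{2}, \frac{5}{2}} over lower {\frac{11}{2}}. Verdict: Gauss (I1, half-integer pattern) matches (x = 1; upper {-\frac{3}{2}, \frac{5}{2}} half-integers, c = \frac{11}{2} in the evaluable pattern). Exact value: \frac{11025}{131072} \cdot \pi.

Key step: x = 1 and striking the common factor k^2 + 1 reduces the term (prefactor 5/8).
Term ratio: r(k) = 1 * (k-\frac{3}{2}) (k+\frac{5}{2}) / [(k+\frac{11}{2}) (k+1)] - poly over poly, x = 1 from leading terms; C = \frac{5}{8} at k = 0.


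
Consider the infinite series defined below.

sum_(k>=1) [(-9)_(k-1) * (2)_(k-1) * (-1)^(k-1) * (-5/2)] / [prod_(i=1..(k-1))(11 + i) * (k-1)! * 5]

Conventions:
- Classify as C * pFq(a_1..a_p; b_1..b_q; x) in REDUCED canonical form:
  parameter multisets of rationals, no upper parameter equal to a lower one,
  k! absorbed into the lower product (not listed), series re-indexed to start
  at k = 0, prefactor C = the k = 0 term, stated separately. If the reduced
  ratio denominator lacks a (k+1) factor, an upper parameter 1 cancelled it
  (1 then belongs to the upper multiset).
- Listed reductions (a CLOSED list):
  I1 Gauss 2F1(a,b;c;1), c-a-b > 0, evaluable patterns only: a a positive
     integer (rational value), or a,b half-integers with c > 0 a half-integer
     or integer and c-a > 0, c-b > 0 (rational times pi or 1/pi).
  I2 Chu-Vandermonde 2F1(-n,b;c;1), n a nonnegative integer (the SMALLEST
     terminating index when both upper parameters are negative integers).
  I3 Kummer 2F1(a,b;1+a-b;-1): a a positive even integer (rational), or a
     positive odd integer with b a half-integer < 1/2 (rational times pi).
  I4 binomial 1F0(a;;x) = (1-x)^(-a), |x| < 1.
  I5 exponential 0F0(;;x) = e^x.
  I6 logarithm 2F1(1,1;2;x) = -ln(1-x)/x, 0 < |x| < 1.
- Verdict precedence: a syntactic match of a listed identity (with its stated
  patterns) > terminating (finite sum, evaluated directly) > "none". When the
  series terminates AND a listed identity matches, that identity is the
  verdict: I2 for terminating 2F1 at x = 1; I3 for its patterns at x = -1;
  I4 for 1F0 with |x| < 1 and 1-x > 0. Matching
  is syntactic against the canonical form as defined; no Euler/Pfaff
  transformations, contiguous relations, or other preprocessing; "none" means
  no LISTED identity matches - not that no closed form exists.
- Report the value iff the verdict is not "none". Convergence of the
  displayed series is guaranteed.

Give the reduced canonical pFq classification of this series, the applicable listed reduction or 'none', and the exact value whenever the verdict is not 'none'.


Reduced: x = -1, 2F1, upper = {-9, 2}, lower = {12}, C = -1/2. Verdict (x = -1): Kummer (I3) applies (x = -1; c = 12 equals 1+a-b for upper {-9, 2}: listed pattern). Hence: -11/4.

The tell: with t_0 = -1/2, the constant factors (C = -1/2) combine into one prefactor.
Adjacent-term ratio: r(k) = (-1) * (k-9) (k+2) / [(k+12) (k+1)] - rational; roots negated = parameters, x = (-1), C = -1/2.


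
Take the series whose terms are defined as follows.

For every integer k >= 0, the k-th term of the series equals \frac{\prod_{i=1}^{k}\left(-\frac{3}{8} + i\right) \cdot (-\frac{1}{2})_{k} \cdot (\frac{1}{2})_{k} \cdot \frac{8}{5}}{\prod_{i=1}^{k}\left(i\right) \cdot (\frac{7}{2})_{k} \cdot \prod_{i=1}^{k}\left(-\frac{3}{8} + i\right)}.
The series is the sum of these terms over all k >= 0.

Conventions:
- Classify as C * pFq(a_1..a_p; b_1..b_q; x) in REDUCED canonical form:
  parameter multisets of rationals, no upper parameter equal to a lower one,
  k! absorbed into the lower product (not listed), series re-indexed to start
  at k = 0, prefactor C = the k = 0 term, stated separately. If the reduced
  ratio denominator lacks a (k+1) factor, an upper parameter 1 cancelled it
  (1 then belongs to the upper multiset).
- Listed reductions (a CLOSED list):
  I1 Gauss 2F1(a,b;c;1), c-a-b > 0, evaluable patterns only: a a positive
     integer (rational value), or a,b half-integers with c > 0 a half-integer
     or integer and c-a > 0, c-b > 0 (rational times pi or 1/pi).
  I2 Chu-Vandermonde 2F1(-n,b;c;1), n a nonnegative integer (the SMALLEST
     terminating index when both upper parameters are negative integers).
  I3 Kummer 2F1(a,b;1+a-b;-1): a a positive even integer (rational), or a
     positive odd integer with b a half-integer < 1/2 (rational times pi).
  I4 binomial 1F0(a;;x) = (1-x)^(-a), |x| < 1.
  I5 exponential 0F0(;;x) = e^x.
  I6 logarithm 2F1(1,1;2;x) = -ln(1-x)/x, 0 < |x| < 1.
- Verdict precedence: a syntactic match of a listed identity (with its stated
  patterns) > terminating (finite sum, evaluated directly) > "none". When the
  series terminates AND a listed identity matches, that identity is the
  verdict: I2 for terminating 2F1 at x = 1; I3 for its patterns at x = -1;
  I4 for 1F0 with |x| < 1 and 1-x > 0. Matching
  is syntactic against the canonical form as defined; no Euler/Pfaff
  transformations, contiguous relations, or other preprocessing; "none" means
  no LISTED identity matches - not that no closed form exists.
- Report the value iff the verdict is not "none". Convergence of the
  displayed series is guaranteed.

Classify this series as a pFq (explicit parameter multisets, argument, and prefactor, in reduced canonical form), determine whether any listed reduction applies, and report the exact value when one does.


Prefactor \frac{8}{5}, argument 1: 2F1 with upper {-\frac{1}{2}, \frac{1}{2}} over lower {\frac{7}{2}}. Verdict: this is Gauss's theorem I1 (half-integer case) (x = 1; upper {-\frac{1}{2}, \frac{1}{2}} half-integers, c = \frac{7}{2} in the evaluable pattern). Hence: \frac{15}{32} \cdot \pi.

The tell: from the first term \frac{8}{5}: the product of the first k integers (C = 8/5, x = 1) is k!.
Step ratio: r(k) = 1 * (k-\frac{1}{2}) (k+\frac{1}{2}) / [(k+\frac{7}{2}) (k+1)] - rational in k. x = 1; t_0 = \frac{8}{5}; negate the roots.


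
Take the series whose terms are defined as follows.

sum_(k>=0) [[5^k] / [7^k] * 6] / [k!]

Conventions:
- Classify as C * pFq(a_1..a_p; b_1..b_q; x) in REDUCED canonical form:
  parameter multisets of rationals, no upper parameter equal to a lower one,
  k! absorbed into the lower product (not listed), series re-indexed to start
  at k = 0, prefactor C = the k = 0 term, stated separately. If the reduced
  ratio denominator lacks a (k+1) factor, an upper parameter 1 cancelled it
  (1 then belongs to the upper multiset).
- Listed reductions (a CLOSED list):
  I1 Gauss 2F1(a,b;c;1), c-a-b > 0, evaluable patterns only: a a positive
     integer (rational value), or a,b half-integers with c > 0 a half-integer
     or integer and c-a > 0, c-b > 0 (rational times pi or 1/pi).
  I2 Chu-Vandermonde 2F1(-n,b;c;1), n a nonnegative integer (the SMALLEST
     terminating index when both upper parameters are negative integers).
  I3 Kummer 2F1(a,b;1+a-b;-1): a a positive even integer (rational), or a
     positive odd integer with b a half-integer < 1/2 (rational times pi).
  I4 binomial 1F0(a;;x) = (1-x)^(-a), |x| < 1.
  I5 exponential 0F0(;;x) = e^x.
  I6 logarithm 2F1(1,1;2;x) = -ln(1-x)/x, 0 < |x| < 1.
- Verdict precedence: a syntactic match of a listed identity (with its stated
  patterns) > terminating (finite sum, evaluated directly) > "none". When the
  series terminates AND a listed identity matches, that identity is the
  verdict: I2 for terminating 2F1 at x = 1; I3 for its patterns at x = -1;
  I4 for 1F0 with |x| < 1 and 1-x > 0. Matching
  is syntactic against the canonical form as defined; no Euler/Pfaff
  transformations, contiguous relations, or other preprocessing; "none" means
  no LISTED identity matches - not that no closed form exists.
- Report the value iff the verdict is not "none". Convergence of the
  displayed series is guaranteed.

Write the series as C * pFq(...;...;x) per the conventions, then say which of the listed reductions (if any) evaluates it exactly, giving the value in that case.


With C = 6: the canonical form is 0F0(-; -; 5/7). Verdict: the exponential series (I5) matches (the 0F0 exponential series at x = 5/7). Its exact value is 6 * e^(5/7).

The tell: t_0 being 6, the two geometric factors (C = 6) combine into one argument.
Ratio: r(k) = (5/7) * 1 / [(k+1)] - rational; roots negated = parameters, x = (5/7), C = 6.


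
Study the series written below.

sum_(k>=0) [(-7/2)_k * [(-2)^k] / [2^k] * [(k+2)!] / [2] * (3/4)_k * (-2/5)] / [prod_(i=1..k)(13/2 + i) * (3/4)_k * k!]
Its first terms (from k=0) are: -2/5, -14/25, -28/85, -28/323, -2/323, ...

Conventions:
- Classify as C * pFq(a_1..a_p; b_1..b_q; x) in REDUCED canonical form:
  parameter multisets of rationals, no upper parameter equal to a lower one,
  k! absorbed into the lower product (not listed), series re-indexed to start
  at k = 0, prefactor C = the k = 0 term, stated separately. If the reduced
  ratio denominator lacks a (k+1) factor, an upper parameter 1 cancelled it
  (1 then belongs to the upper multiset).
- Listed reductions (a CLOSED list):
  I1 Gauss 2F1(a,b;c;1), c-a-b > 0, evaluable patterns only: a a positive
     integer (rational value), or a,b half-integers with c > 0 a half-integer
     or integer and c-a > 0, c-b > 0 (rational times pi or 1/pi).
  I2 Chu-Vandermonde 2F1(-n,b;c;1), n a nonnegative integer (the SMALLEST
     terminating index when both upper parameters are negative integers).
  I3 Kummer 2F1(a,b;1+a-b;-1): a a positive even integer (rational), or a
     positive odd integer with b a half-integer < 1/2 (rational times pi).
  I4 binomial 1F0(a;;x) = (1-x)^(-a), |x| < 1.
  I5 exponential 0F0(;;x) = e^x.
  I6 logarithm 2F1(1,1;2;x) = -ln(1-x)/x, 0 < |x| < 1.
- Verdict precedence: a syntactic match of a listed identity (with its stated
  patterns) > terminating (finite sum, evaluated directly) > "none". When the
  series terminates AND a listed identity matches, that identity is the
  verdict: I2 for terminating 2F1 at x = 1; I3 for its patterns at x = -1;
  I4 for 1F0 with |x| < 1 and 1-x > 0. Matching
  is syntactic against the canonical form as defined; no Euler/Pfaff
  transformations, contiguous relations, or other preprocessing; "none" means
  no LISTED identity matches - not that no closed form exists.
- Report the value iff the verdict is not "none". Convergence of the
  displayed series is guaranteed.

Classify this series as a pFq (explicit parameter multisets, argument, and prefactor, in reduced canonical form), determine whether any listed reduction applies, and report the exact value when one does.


Reduced: x = -1, 2F1, upper = {-7/2, 3}, lower = {15/2}, C = -2/5. Verdict at x = -1: Kummer's theorem (I3) matches (x = -1; c = 15/2 equals 1+a-b for upper {-7/2, 3}: listed pattern). Exact value: (-9009/20480) * pi.

Structural cue: t_0 = -2/5 here, and the two k-th powers (C = -2/5) combine into one argument.
Term ratio: r(k) = (-1) * (k-7/2) (k+3) / [(k+15/2) (k+1)] ; factor over Q: parameters, x = (-1), and C = -2/5.
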